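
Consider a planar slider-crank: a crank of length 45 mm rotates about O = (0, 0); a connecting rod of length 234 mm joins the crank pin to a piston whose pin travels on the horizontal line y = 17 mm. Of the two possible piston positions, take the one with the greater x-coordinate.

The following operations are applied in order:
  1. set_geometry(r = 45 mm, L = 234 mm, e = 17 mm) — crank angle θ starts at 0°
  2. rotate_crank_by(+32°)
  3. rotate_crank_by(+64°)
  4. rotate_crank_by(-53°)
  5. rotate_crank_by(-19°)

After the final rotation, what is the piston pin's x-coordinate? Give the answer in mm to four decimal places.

275.1059

set_geometry: r = 45 mm, L = 234 mm, e = 17 mm; θ ← 0°
rotate_crank_by(+32°): θ ← 0° +32° = 32°
rotate_crank_by(+64°): θ ← 32° +64° = 96°
rotate_crank_by(-53°): θ ← 96° -53° = 43°
rotate_crank_by(-19°): θ ← 43° -19° = 24°
crank pin P = (r cos θ, r sin θ) = (41.109546, 18.303149)
h = r sin θ − e = 18.303149 − 17 = 1.303149
x = r cos θ + √(L² − h²) = 41.109546 + √(54756.0 − 1.6982) = 41.109546 + 233.996371 = 275.105917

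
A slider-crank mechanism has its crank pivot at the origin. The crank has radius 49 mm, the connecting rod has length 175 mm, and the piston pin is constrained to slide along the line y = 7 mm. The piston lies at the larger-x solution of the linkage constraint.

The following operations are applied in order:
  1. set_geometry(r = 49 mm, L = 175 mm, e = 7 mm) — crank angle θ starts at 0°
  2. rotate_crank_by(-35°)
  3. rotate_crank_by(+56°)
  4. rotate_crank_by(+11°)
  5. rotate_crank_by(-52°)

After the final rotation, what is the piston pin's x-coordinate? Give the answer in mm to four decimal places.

set_geometry: r = 49 mm, L = 175 mm, e = 7 mm; θ ← 0°
rotate_crank_by(-35°): θ ← 0° -35° = -35°
rotate_crank_by(+56°): θ ← -35° +56° = 21°
rotate_crank_by(+11°): θ ← 21° +11° = 32°
rotate_crank_by(-52°): θ ← 32° -52° = -20°
crank pin P = (r cos θ, r sin θ) = (46.044938, -16.758987)
h = r sin θ − e = -16.758987 − 7 = -23.758987
x = r cos θ + √(L² − h²) = 46.044938 + √(30625.0 − 564.4895) = 46.044938 + 173.379672 = 219.424610

219.4246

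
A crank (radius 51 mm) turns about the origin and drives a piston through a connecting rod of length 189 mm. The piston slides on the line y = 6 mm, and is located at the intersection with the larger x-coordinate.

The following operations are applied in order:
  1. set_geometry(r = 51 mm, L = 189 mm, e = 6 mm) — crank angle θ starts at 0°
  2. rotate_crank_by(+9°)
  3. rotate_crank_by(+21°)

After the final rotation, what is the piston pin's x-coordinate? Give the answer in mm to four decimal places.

set_geometry: r = 51 mm, L = 189 mm, e = 6 mm; θ ← 0°
rotate_crank_by(+9°): θ ← 0° +9° = 9°
rotate_crank_by(+21°): θ ← 9° +21° = 30°
crank pin P = (r cos θ, r sin θ) = (44.167296, 25.500000)
h = r sin θ − e = 25.500000 − 6 = 19.500000
x = r cos θ + √(L² − h²) = 44.167296 + √(35721.0 − 380.2500) = 44.167296 + 187.991356 = 232.158652

232.1587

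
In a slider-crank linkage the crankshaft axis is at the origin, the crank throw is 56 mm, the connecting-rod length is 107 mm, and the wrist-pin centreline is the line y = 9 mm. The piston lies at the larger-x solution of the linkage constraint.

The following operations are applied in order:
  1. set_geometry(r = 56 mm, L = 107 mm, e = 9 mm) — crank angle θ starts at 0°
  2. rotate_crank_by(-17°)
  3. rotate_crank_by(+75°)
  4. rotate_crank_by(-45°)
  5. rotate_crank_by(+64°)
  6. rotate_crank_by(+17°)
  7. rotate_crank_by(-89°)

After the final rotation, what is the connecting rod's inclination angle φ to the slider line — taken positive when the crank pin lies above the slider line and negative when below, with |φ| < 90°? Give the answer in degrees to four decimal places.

-2.2063

set_geometry: r = 56 mm, L = 107 mm, e = 9 mm; θ ← 0°
rotate_crank_by(-17°): θ ← 0° -17° = -17°
rotate_crank_by(+75°): θ ← -17° +75° = 58°
rotate_crank_by(-45°): θ ← 58° -45° = 13°
rotate_crank_by(+64°): θ ← 13° +64° = 77°
rotate_crank_by(+17°): θ ← 77° +17° = 94°
rotate_crank_by(-89°): θ ← 94° -89° = 5°
crank pin P = (r cos θ, r sin θ) = (55.786903, 4.880722)
h = r sin θ − e = 4.880722 − 9 = -4.119278
sin φ = h / L = -4.119278 / 107 = -0.03849793
φ = arcsin(-0.03849793) = -2.206314°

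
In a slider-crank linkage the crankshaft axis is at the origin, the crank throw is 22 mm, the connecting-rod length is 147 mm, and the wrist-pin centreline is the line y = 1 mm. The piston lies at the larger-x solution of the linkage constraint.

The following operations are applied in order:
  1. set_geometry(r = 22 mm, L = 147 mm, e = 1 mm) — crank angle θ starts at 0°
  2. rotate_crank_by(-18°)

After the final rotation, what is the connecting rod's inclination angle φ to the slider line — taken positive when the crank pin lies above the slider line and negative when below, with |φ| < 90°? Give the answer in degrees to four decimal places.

set_geometry: r = 22 mm, L = 147 mm, e = 1 mm; θ ← 0°
rotate_crank_by(-18°): θ ← 0° -18° = -18°
crank pin P = (r cos θ, r sin θ) = (20.923243, -6.798374)
h = r sin θ − e = -6.798374 − 1 = -7.798374
sin φ = h / L = -7.798374 / 147 = -0.05305016
φ = arcsin(-0.05305016) = -3.040978°

-3.0410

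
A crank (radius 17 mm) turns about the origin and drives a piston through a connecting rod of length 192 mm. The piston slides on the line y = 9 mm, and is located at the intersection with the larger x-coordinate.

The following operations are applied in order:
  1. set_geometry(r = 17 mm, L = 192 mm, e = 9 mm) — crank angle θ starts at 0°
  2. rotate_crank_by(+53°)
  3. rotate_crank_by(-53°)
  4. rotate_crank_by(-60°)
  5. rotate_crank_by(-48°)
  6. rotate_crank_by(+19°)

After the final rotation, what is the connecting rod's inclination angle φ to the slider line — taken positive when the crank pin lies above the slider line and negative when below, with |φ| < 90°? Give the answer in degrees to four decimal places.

set_geometry: r = 17 mm, L = 192 mm, e = 9 mm; θ ← 0°
rotate_crank_by(+53°): θ ← 0° +53° = 53°
rotate_crank_by(-53°): θ ← 53° -53° = 0°
rotate_crank_by(-60°): θ ← 0° -60° = -60°
rotate_crank_by(-48°): θ ← -60° -48° = -108°
rotate_crank_by(+19°): θ ← -108° +19° = -89°
crank pin P = (r cos θ, r sin θ) = (0.296691, -16.997411)
h = r sin θ − e = -16.997411 − 9 = -25.997411
sin φ = h / L = -25.997411 / 192 = -0.13540318
φ = arcsin(-0.13540318) = -7.781935°

-7.7819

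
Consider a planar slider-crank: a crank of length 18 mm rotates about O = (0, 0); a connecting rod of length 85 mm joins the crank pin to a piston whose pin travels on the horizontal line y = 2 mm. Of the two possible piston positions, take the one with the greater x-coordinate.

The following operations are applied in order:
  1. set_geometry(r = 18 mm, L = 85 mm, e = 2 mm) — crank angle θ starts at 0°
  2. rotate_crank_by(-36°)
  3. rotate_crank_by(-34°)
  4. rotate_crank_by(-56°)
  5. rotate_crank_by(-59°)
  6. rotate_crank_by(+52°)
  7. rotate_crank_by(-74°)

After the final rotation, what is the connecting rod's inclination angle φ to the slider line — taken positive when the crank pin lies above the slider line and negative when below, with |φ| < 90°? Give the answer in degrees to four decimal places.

4.1639

set_geometry: r = 18 mm, L = 85 mm, e = 2 mm; θ ← 0°
rotate_crank_by(-36°): θ ← 0° -36° = -36°
rotate_crank_by(-34°): θ ← -36° -34° = -70°
rotate_crank_by(-56°): θ ← -70° -56° = -126°
rotate_crank_by(-59°): θ ← -126° -59° = -185°
rotate_crank_by(+52°): θ ← -185° +52° = -133°
rotate_crank_by(-74°): θ ← -133° -74° = -207°
crank pin P = (r cos θ, r sin θ) = (-16.038117, 8.171829)
h = r sin θ − e = 8.171829 − 2 = 6.171829
sin φ = h / L = 6.171829 / 85 = 0.07260975
φ = arcsin(0.07260975) = 4.163897°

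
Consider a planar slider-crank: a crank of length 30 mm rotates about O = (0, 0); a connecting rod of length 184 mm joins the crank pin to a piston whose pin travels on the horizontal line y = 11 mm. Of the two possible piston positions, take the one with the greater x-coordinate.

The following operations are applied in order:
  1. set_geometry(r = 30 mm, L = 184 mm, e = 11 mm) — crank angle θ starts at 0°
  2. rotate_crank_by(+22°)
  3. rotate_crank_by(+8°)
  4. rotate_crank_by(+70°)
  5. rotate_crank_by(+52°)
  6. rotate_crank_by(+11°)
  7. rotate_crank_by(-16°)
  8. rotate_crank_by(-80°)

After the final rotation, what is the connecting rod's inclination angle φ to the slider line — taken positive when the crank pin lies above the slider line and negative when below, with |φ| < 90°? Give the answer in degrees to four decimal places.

5.1808

set_geometry: r = 30 mm, L = 184 mm, e = 11 mm; θ ← 0°
rotate_crank_by(+22°): θ ← 0° +22° = 22°
rotate_crank_by(+8°): θ ← 22° +8° = 30°
rotate_crank_by(+70°): θ ← 30° +70° = 100°
rotate_crank_by(+52°): θ ← 100° +52° = 152°
rotate_crank_by(+11°): θ ← 152° +11° = 163°
rotate_crank_by(-16°): θ ← 163° -16° = 147°
rotate_crank_by(-80°): θ ← 147° -80° = 67°
crank pin P = (r cos θ, r sin θ) = (11.721934, 27.615146)
h = r sin θ − e = 27.615146 − 11 = 16.615146
sin φ = h / L = 16.615146 / 184 = 0.09029970
φ = arcsin(0.09029970) = 5.180849°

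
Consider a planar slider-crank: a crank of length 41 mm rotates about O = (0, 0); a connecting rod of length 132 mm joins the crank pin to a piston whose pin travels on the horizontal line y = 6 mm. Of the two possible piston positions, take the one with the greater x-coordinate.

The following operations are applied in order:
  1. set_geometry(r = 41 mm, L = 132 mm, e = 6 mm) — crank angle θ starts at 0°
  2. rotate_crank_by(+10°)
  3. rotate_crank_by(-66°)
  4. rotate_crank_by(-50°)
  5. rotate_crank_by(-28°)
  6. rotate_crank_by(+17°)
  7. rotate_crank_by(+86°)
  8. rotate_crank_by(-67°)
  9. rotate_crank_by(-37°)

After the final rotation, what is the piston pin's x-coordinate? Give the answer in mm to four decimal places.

98.2863

set_geometry: r = 41 mm, L = 132 mm, e = 6 mm; θ ← 0°
rotate_crank_by(+10°): θ ← 0° +10° = 10°
rotate_crank_by(-66°): θ ← 10° -66° = -56°
rotate_crank_by(-50°): θ ← -56° -50° = -106°
rotate_crank_by(-28°): θ ← -106° -28° = -134°
rotate_crank_by(+17°): θ ← -134° +17° = -117°
rotate_crank_by(+86°): θ ← -117° +86° = -31°
rotate_crank_by(-67°): θ ← -31° -67° = -98°
rotate_crank_by(-37°): θ ← -98° -37° = -135°
crank pin P = (r cos θ, r sin θ) = (-28.991378, -28.991378)
h = r sin θ − e = -28.991378 − 6 = -34.991378
x = r cos θ + √(L² − h²) = -28.991378 + √(17424.0 − 1224.3965) = -28.991378 + 127.277663 = 98.286285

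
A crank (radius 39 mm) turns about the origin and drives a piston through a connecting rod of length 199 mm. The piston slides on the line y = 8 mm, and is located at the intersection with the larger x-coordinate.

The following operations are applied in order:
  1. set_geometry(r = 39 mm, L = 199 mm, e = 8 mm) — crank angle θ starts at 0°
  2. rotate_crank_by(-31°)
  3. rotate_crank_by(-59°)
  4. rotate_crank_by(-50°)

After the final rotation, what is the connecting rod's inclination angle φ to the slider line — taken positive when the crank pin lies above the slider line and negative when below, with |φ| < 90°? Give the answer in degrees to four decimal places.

-9.5655

set_geometry: r = 39 mm, L = 199 mm, e = 8 mm; θ ← 0°
rotate_crank_by(-31°): θ ← 0° -31° = -31°
rotate_crank_by(-59°): θ ← -31° -59° = -90°
rotate_crank_by(-50°): θ ← -90° -50° = -140°
crank pin P = (r cos θ, r sin θ) = (-29.875733, -25.068717)
h = r sin θ − e = -25.068717 − 8 = -33.068717
sin φ = h / L = -33.068717 / 199 = -0.16617446
φ = arcsin(-0.16617446) = -9.565468°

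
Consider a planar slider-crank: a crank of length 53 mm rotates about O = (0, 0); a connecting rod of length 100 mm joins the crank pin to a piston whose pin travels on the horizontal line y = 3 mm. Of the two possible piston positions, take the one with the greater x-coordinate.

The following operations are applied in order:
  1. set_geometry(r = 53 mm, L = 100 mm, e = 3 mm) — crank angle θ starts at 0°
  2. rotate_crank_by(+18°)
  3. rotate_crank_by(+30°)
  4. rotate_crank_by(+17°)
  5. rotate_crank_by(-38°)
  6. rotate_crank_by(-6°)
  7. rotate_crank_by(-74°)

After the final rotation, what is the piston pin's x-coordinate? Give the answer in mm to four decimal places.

set_geometry: r = 53 mm, L = 100 mm, e = 3 mm; θ ← 0°
rotate_crank_by(+18°): θ ← 0° +18° = 18°
rotate_crank_by(+30°): θ ← 18° +30° = 48°
rotate_crank_by(+17°): θ ← 48° +17° = 65°
rotate_crank_by(-38°): θ ← 65° -38° = 27°
rotate_crank_by(-6°): θ ← 27° -6° = 21°
rotate_crank_by(-74°): θ ← 21° -74° = -53°
crank pin P = (r cos θ, r sin θ) = (31.896196, -42.327682)
h = r sin θ − e = -42.327682 − 3 = -45.327682
x = r cos θ + √(L² − h²) = 31.896196 + √(10000.0 − 2054.5988) = 31.896196 + 89.136980 = 121.033176

121.0332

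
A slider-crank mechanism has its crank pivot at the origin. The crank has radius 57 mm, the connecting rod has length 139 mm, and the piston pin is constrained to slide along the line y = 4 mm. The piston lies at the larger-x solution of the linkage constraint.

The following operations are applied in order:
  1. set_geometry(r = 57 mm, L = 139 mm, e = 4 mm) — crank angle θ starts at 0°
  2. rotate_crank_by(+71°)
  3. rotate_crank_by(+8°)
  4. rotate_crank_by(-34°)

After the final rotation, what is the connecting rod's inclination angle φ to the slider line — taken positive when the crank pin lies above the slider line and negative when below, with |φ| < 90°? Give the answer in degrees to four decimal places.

15.1405

set_geometry: r = 57 mm, L = 139 mm, e = 4 mm; θ ← 0°
rotate_crank_by(+71°): θ ← 0° +71° = 71°
rotate_crank_by(+8°): θ ← 71° +8° = 79°
rotate_crank_by(-34°): θ ← 79° -34° = 45°
crank pin P = (r cos θ, r sin θ) = (40.305087, 40.305087)
h = r sin θ − e = 40.305087 − 4 = 36.305087
sin φ = h / L = 36.305087 / 139 = 0.26118767
φ = arcsin(0.26118767) = 15.140546°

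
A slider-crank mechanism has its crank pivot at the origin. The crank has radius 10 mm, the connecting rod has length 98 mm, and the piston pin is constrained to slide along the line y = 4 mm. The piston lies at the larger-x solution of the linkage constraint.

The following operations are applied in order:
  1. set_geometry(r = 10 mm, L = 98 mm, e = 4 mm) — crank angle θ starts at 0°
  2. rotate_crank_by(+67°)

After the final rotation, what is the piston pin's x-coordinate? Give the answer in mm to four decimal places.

set_geometry: r = 10 mm, L = 98 mm, e = 4 mm; θ ← 0°
rotate_crank_by(+67°): θ ← 0° +67° = 67°
crank pin P = (r cos θ, r sin θ) = (3.907311, 9.205049)
h = r sin θ − e = 9.205049 − 4 = 5.205049
x = r cos θ + √(L² − h²) = 3.907311 + √(9604.0 − 27.0925) = 3.907311 + 97.861675 = 101.768986

101.7690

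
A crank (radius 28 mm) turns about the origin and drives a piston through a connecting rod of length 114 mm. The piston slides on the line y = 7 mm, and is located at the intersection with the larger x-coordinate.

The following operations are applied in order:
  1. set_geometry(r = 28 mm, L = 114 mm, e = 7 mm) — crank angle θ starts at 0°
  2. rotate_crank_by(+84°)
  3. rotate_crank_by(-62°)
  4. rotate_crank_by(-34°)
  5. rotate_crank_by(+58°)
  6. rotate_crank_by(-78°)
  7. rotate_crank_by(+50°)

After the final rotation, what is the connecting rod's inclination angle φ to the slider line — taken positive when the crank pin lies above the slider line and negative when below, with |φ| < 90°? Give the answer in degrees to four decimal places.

0.8306

set_geometry: r = 28 mm, L = 114 mm, e = 7 mm; θ ← 0°
rotate_crank_by(+84°): θ ← 0° +84° = 84°
rotate_crank_by(-62°): θ ← 84° -62° = 22°
rotate_crank_by(-34°): θ ← 22° -34° = -12°
rotate_crank_by(+58°): θ ← -12° +58° = 46°
rotate_crank_by(-78°): θ ← 46° -78° = -32°
rotate_crank_by(+50°): θ ← -32° +50° = 18°
crank pin P = (r cos θ, r sin θ) = (26.629582, 8.652476)
h = r sin θ − e = 8.652476 − 7 = 1.652476
sin φ = h / L = 1.652476 / 114 = 0.01449540
φ = arcsin(0.01449540) = 0.830554°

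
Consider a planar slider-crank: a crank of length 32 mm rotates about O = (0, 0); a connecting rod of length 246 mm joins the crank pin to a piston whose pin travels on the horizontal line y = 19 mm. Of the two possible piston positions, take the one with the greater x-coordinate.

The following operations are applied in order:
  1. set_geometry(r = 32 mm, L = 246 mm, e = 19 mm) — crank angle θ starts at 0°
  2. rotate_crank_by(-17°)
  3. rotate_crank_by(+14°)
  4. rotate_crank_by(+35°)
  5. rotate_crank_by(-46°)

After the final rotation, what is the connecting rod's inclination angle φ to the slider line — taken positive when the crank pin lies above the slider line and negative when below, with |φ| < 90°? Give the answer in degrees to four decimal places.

set_geometry: r = 32 mm, L = 246 mm, e = 19 mm; θ ← 0°
rotate_crank_by(-17°): θ ← 0° -17° = -17°
rotate_crank_by(+14°): θ ← -17° +14° = -3°
rotate_crank_by(+35°): θ ← -3° +35° = 32°
rotate_crank_by(-46°): θ ← 32° -46° = -14°
crank pin P = (r cos θ, r sin θ) = (31.049463, -7.741501)
h = r sin θ − e = -7.741501 − 19 = -26.741501
sin φ = h / L = -26.741501 / 246 = -0.10870529
φ = arcsin(-0.10870529) = -6.240686°

-6.2407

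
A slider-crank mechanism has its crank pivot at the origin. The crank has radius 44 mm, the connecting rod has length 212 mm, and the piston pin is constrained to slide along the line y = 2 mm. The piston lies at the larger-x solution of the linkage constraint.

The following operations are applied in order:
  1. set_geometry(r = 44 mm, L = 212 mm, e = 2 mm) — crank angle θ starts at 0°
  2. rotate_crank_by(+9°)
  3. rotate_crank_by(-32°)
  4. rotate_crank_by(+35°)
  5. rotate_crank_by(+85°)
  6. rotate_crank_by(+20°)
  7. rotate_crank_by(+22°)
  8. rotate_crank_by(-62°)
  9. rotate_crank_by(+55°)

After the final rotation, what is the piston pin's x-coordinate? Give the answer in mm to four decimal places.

180.3239

set_geometry: r = 44 mm, L = 212 mm, e = 2 mm; θ ← 0°
rotate_crank_by(+9°): θ ← 0° +9° = 9°
rotate_crank_by(-32°): θ ← 9° -32° = -23°
rotate_crank_by(+35°): θ ← -23° +35° = 12°
rotate_crank_by(+85°): θ ← 12° +85° = 97°
rotate_crank_by(+20°): θ ← 97° +20° = 117°
rotate_crank_by(+22°): θ ← 117° +22° = 139°
rotate_crank_by(-62°): θ ← 139° -62° = 77°
rotate_crank_by(+55°): θ ← 77° +55° = 132°
crank pin P = (r cos θ, r sin θ) = (-29.441747, 32.698372)
h = r sin θ − e = 32.698372 − 2 = 30.698372
x = r cos θ + √(L² − h²) = -29.441747 + √(44944.0 − 942.3901) = -29.441747 + 209.765607 = 180.323860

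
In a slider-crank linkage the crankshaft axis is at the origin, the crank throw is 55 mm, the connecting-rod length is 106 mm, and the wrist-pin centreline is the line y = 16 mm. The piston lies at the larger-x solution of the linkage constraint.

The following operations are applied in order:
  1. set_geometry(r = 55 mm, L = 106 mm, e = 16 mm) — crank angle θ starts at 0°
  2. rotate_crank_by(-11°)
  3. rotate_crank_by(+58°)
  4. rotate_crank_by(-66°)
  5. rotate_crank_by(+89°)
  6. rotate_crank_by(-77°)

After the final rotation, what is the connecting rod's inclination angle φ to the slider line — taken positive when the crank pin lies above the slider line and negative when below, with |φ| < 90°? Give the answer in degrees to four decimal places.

set_geometry: r = 55 mm, L = 106 mm, e = 16 mm; θ ← 0°
rotate_crank_by(-11°): θ ← 0° -11° = -11°
rotate_crank_by(+58°): θ ← -11° +58° = 47°
rotate_crank_by(-66°): θ ← 47° -66° = -19°
rotate_crank_by(+89°): θ ← -19° +89° = 70°
rotate_crank_by(-77°): θ ← 70° -77° = -7°
crank pin P = (r cos θ, r sin θ) = (54.590038, -6.702814)
h = r sin θ − e = -6.702814 − 16 = -22.702814
sin φ = h / L = -22.702814 / 106 = -0.21417749
φ = arcsin(-0.21417749) = -12.367277°

-12.3673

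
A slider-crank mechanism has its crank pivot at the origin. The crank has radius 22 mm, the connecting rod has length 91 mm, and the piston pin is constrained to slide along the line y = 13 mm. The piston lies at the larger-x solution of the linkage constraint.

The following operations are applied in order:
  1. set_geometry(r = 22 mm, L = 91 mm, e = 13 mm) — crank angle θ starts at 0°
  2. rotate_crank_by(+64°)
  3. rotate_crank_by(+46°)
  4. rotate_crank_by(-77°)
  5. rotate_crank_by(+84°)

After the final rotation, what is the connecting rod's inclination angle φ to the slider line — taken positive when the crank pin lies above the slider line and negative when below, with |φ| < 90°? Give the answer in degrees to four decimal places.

4.1605

set_geometry: r = 22 mm, L = 91 mm, e = 13 mm; θ ← 0°
rotate_crank_by(+64°): θ ← 0° +64° = 64°
rotate_crank_by(+46°): θ ← 64° +46° = 110°
rotate_crank_by(-77°): θ ← 110° -77° = 33°
rotate_crank_by(+84°): θ ← 33° +84° = 117°
crank pin P = (r cos θ, r sin θ) = (-9.987791, 19.602144)
h = r sin θ − e = 19.602144 − 13 = 6.602144
sin φ = h / L = 6.602144 / 91 = 0.07255103
φ = arcsin(0.07255103) = 4.160523°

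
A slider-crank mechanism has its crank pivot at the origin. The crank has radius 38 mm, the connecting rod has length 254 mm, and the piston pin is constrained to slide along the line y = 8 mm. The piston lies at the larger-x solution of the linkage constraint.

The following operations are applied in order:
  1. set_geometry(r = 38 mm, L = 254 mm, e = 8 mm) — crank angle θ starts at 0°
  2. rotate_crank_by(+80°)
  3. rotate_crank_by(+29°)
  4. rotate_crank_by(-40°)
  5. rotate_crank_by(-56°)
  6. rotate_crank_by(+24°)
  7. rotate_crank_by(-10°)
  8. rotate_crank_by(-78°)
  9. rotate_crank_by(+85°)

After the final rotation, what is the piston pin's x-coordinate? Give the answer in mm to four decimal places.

285.1576

set_geometry: r = 38 mm, L = 254 mm, e = 8 mm; θ ← 0°
rotate_crank_by(+80°): θ ← 0° +80° = 80°
rotate_crank_by(+29°): θ ← 80° +29° = 109°
rotate_crank_by(-40°): θ ← 109° -40° = 69°
rotate_crank_by(-56°): θ ← 69° -56° = 13°
rotate_crank_by(+24°): θ ← 13° +24° = 37°
rotate_crank_by(-10°): θ ← 37° -10° = 27°
rotate_crank_by(-78°): θ ← 27° -78° = -51°
rotate_crank_by(+85°): θ ← -51° +85° = 34°
crank pin P = (r cos θ, r sin θ) = (31.503428, 21.249330)
h = r sin θ − e = 21.249330 − 8 = 13.249330
x = r cos θ + √(L² − h²) = 31.503428 + √(64516.0 − 175.5448) = 31.503428 + 253.654204 = 285.157632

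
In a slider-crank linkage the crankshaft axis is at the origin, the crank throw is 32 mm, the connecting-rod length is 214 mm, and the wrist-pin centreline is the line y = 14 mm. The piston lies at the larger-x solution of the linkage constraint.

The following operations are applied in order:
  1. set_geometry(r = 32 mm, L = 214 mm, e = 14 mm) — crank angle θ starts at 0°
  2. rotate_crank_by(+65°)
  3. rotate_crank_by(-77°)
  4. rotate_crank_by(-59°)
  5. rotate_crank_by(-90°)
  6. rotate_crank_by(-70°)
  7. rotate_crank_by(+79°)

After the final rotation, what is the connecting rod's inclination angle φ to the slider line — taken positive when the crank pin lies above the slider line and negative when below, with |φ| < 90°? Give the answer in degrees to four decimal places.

set_geometry: r = 32 mm, L = 214 mm, e = 14 mm; θ ← 0°
rotate_crank_by(+65°): θ ← 0° +65° = 65°
rotate_crank_by(-77°): θ ← 65° -77° = -12°
rotate_crank_by(-59°): θ ← -12° -59° = -71°
rotate_crank_by(-90°): θ ← -71° -90° = -161°
rotate_crank_by(-70°): θ ← -161° -70° = -231°
rotate_crank_by(+79°): θ ← -231° +79° = -152°
crank pin P = (r cos θ, r sin θ) = (-28.254323, -15.023090)
h = r sin θ − e = -15.023090 − 14 = -29.023090
sin φ = h / L = -29.023090 / 214 = -0.13562192
φ = arcsin(-0.13562192) = -7.794584°

-7.7946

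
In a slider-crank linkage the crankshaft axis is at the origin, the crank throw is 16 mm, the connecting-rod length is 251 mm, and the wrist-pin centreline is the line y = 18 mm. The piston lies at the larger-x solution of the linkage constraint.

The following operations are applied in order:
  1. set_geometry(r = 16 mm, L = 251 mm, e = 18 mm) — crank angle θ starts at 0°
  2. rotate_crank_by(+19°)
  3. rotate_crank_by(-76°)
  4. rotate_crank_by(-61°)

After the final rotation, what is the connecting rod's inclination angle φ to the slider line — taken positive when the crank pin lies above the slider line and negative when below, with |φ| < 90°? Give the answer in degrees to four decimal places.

-7.3538

set_geometry: r = 16 mm, L = 251 mm, e = 18 mm; θ ← 0°
rotate_crank_by(+19°): θ ← 0° +19° = 19°
rotate_crank_by(-76°): θ ← 19° -76° = -57°
rotate_crank_by(-61°): θ ← -57° -61° = -118°
crank pin P = (r cos θ, r sin θ) = (-7.511545, -14.127161)
h = r sin θ − e = -14.127161 − 18 = -32.127161
sin φ = h / L = -32.127161 / 251 = -0.12799666
φ = arcsin(-0.12799666) = -7.353842°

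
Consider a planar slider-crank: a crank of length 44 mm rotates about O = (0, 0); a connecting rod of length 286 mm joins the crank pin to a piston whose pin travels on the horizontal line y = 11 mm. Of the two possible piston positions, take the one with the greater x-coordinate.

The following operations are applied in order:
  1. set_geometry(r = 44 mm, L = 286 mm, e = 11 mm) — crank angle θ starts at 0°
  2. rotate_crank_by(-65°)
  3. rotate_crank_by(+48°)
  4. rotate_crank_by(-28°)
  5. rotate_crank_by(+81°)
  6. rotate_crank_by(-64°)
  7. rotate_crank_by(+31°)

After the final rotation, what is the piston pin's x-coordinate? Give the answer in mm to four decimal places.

329.8074

set_geometry: r = 44 mm, L = 286 mm, e = 11 mm; θ ← 0°
rotate_crank_by(-65°): θ ← 0° -65° = -65°
rotate_crank_by(+48°): θ ← -65° +48° = -17°
rotate_crank_by(-28°): θ ← -17° -28° = -45°
rotate_crank_by(+81°): θ ← -45° +81° = 36°
rotate_crank_by(-64°): θ ← 36° -64° = -28°
rotate_crank_by(+31°): θ ← -28° +31° = 3°
crank pin P = (r cos θ, r sin θ) = (43.939700, 2.302782)
h = r sin θ − e = 2.302782 − 11 = -8.697218
x = r cos θ + √(L² − h²) = 43.939700 + √(81796.0 − 75.6416) = 43.939700 + 285.867729 = 329.807428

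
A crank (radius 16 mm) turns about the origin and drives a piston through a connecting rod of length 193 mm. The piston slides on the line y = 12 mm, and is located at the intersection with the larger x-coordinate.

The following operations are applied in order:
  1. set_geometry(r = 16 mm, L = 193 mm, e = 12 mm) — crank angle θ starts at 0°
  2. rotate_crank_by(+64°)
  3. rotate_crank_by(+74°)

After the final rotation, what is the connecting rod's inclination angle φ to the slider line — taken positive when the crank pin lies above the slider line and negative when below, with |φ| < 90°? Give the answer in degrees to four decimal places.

-0.3841

set_geometry: r = 16 mm, L = 193 mm, e = 12 mm; θ ← 0°
rotate_crank_by(+64°): θ ← 0° +64° = 64°
rotate_crank_by(+74°): θ ← 64° +74° = 138°
crank pin P = (r cos θ, r sin θ) = (-11.890317, 10.706090)
h = r sin θ − e = 10.706090 − 12 = -1.293910
sin φ = h / L = -1.293910 / 193 = -0.00670420
φ = arcsin(-0.00670420) = -0.384125°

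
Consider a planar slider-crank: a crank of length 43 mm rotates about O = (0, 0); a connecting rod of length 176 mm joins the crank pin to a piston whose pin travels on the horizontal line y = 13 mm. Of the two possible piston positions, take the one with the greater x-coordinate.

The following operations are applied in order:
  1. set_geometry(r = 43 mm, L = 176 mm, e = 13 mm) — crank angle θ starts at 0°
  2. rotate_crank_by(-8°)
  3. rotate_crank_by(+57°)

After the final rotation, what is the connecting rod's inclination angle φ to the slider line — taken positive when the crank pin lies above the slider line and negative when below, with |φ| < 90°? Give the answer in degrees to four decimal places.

6.3456

set_geometry: r = 43 mm, L = 176 mm, e = 13 mm; θ ← 0°
rotate_crank_by(-8°): θ ← 0° -8° = -8°
rotate_crank_by(+57°): θ ← -8° +57° = 49°
crank pin P = (r cos θ, r sin θ) = (28.210538, 32.452512)
h = r sin θ − e = 32.452512 − 13 = 19.452512
sin φ = h / L = 19.452512 / 176 = 0.11052564
φ = arcsin(0.11052564) = 6.345617°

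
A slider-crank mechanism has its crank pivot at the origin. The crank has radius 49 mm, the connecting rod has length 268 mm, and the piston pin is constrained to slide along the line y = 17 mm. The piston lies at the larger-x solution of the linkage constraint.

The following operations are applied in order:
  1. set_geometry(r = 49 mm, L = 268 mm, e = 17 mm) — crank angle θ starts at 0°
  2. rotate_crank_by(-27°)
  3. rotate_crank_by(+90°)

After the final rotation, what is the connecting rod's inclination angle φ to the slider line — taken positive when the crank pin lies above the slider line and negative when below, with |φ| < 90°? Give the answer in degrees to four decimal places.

set_geometry: r = 49 mm, L = 268 mm, e = 17 mm; θ ← 0°
rotate_crank_by(-27°): θ ← 0° -27° = -27°
rotate_crank_by(+90°): θ ← -27° +90° = 63°
crank pin P = (r cos θ, r sin θ) = (22.245534, 43.659320)
h = r sin θ − e = 43.659320 − 17 = 26.659320
sin φ = h / L = 26.659320 / 268 = 0.09947507
φ = arcsin(0.09947507) = 5.708944°

5.7089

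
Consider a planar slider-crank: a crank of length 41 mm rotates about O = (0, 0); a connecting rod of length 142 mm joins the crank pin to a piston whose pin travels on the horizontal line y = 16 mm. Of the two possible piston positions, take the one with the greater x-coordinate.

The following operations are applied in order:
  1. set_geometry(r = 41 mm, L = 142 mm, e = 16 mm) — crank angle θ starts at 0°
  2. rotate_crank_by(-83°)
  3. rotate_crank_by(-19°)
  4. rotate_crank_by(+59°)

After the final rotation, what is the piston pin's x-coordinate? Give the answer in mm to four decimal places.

165.0090

set_geometry: r = 41 mm, L = 142 mm, e = 16 mm; θ ← 0°
rotate_crank_by(-83°): θ ← 0° -83° = -83°
rotate_crank_by(-19°): θ ← -83° -19° = -102°
rotate_crank_by(+59°): θ ← -102° +59° = -43°
crank pin P = (r cos θ, r sin θ) = (29.985502, -27.961933)
h = r sin θ − e = -27.961933 − 16 = -43.961933
x = r cos θ + √(L² − h²) = 29.985502 + √(20164.0 − 1932.6515) = 29.985502 + 135.023511 = 165.009013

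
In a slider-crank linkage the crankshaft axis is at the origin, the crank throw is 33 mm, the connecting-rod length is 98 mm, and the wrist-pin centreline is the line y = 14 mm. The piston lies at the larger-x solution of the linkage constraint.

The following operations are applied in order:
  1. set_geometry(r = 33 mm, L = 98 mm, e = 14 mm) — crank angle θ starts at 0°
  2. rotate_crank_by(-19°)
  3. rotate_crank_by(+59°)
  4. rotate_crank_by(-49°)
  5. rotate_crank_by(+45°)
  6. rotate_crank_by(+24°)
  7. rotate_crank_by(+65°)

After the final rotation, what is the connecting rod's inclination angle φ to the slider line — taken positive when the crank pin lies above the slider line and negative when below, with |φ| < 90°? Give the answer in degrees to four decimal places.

set_geometry: r = 33 mm, L = 98 mm, e = 14 mm; θ ← 0°
rotate_crank_by(-19°): θ ← 0° -19° = -19°
rotate_crank_by(+59°): θ ← -19° +59° = 40°
rotate_crank_by(-49°): θ ← 40° -49° = -9°
rotate_crank_by(+45°): θ ← -9° +45° = 36°
rotate_crank_by(+24°): θ ← 36° +24° = 60°
rotate_crank_by(+65°): θ ← 60° +65° = 125°
crank pin P = (r cos θ, r sin θ) = (-18.928022, 27.032017)
h = r sin θ − e = 27.032017 − 14 = 13.032017
sin φ = h / L = 13.032017 / 98 = 0.13297977
φ = arcsin(0.13297977) = 7.641816°

7.6418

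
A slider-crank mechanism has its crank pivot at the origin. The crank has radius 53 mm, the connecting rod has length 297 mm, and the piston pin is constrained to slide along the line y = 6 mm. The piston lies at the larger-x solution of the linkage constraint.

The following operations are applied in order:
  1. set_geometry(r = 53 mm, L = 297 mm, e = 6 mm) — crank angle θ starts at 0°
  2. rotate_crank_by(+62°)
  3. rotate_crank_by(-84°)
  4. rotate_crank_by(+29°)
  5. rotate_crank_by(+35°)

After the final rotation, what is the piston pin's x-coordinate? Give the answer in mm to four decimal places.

334.9216

set_geometry: r = 53 mm, L = 297 mm, e = 6 mm; θ ← 0°
rotate_crank_by(+62°): θ ← 0° +62° = 62°
rotate_crank_by(-84°): θ ← 62° -84° = -22°
rotate_crank_by(+29°): θ ← -22° +29° = 7°
rotate_crank_by(+35°): θ ← 7° +35° = 42°
crank pin P = (r cos θ, r sin θ) = (39.386676, 35.463922)
h = r sin θ − e = 35.463922 − 6 = 29.463922
x = r cos θ + √(L² − h²) = 39.386676 + √(88209.0 − 868.1227) = 39.386676 + 295.534900 = 334.921576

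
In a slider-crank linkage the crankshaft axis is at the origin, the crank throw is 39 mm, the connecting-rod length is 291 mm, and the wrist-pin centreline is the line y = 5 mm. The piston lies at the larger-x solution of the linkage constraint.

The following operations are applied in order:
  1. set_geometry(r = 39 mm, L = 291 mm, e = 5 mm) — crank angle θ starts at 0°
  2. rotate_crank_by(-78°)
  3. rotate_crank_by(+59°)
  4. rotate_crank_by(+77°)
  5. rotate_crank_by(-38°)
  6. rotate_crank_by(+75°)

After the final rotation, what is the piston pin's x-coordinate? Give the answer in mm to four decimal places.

285.6253

set_geometry: r = 39 mm, L = 291 mm, e = 5 mm; θ ← 0°
rotate_crank_by(-78°): θ ← 0° -78° = -78°
rotate_crank_by(+59°): θ ← -78° +59° = -19°
rotate_crank_by(+77°): θ ← -19° +77° = 58°
rotate_crank_by(-38°): θ ← 58° -38° = 20°
rotate_crank_by(+75°): θ ← 20° +75° = 95°
crank pin P = (r cos θ, r sin θ) = (-3.399074, 38.851593)
h = r sin θ − e = 38.851593 − 5 = 33.851593
x = r cos θ + √(L² − h²) = -3.399074 + √(84681.0 − 1145.9304) = -3.399074 + 289.024341 = 285.625267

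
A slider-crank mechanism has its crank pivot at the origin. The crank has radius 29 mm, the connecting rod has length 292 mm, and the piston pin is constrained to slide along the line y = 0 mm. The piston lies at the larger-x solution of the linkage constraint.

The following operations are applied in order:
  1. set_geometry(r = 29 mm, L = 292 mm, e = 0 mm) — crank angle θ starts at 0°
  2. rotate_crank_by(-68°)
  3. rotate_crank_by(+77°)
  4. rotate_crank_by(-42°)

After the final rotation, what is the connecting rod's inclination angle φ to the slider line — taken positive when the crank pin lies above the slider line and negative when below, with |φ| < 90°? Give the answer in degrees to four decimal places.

-3.1007

set_geometry: r = 29 mm, L = 292 mm, e = 0 mm; θ ← 0°
rotate_crank_by(-68°): θ ← 0° -68° = -68°
rotate_crank_by(+77°): θ ← -68° +77° = 9°
rotate_crank_by(-42°): θ ← 9° -42° = -33°
crank pin P = (r cos θ, r sin θ) = (24.321446, -15.794532)
h = r sin θ − e = -15.794532 − 0 = -15.794532
sin φ = h / L = -15.794532 / 292 = -0.05409086
φ = arcsin(-0.05409086) = -3.100691°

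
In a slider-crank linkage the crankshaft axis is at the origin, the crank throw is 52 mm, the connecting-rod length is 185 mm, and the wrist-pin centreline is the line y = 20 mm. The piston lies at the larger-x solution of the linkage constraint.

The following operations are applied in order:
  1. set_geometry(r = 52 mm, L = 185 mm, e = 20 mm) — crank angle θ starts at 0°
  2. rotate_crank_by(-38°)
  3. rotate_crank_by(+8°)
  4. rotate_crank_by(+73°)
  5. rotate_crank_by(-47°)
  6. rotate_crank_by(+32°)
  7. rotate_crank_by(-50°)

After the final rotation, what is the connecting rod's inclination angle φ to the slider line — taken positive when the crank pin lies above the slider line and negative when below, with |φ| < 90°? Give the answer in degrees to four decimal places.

-12.3218

set_geometry: r = 52 mm, L = 185 mm, e = 20 mm; θ ← 0°
rotate_crank_by(-38°): θ ← 0° -38° = -38°
rotate_crank_by(+8°): θ ← -38° +8° = -30°
rotate_crank_by(+73°): θ ← -30° +73° = 43°
rotate_crank_by(-47°): θ ← 43° -47° = -4°
rotate_crank_by(+32°): θ ← -4° +32° = 28°
rotate_crank_by(-50°): θ ← 28° -50° = -22°
crank pin P = (r cos θ, r sin θ) = (48.213560, -19.479543)
h = r sin θ − e = -19.479543 − 20 = -39.479543
sin φ = h / L = -39.479543 / 185 = -0.21340293
φ = arcsin(-0.21340293) = -12.321848°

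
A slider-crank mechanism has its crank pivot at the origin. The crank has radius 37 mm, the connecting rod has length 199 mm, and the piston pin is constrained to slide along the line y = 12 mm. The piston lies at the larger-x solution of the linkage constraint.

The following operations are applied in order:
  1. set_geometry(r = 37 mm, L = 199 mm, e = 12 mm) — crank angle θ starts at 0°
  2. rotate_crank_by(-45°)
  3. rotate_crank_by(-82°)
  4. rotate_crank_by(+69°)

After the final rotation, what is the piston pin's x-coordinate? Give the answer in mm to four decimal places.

213.8218

set_geometry: r = 37 mm, L = 199 mm, e = 12 mm; θ ← 0°
rotate_crank_by(-45°): θ ← 0° -45° = -45°
rotate_crank_by(-82°): θ ← -45° -82° = -127°
rotate_crank_by(+69°): θ ← -127° +69° = -58°
crank pin P = (r cos θ, r sin θ) = (19.607013, -31.377780)
h = r sin θ − e = -31.377780 − 12 = -43.377780
x = r cos θ + √(L² − h²) = 19.607013 + √(39601.0 − 1881.6318) = 19.607013 + 194.214748 = 213.821761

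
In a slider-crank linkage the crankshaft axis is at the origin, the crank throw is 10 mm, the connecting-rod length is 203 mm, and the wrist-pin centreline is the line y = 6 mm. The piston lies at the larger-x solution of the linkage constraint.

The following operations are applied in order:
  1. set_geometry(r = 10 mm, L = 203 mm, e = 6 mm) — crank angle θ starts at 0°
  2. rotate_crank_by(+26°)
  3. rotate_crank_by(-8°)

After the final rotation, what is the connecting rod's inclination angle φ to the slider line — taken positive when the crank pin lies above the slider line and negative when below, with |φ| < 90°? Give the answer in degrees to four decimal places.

set_geometry: r = 10 mm, L = 203 mm, e = 6 mm; θ ← 0°
rotate_crank_by(+26°): θ ← 0° +26° = 26°
rotate_crank_by(-8°): θ ← 26° -8° = 18°
crank pin P = (r cos θ, r sin θ) = (9.510565, 3.090170)
h = r sin θ − e = 3.090170 − 6 = -2.909830
sin φ = h / L = -2.909830 / 203 = -0.01433414
φ = arcsin(-0.01433414) = -0.821314°

-0.8213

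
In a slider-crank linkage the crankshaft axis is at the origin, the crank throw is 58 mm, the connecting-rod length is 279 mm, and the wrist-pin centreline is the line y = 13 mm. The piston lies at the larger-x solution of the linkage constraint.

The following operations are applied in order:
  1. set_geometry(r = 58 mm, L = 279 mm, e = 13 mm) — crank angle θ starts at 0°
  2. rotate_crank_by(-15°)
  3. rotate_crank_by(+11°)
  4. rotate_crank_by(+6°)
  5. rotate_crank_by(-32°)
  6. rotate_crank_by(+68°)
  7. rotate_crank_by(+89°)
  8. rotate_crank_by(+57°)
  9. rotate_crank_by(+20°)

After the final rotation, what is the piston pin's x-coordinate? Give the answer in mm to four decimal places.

223.6045

set_geometry: r = 58 mm, L = 279 mm, e = 13 mm; θ ← 0°
rotate_crank_by(-15°): θ ← 0° -15° = -15°
rotate_crank_by(+11°): θ ← -15° +11° = -4°
rotate_crank_by(+6°): θ ← -4° +6° = 2°
rotate_crank_by(-32°): θ ← 2° -32° = -30°
rotate_crank_by(+68°): θ ← -30° +68° = 38°
rotate_crank_by(+89°): θ ← 38° +89° = 127°
rotate_crank_by(+57°): θ ← 127° +57° = 184°
rotate_crank_by(+20°): θ ← 184° +20° = 204°
crank pin P = (r cos θ, r sin θ) = (-52.985637, -23.590725)
h = r sin θ − e = -23.590725 − 13 = -36.590725
x = r cos θ + √(L² − h²) = -52.985637 + √(77841.0 − 1338.8812) = -52.985637 + 276.590164 = 223.604527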